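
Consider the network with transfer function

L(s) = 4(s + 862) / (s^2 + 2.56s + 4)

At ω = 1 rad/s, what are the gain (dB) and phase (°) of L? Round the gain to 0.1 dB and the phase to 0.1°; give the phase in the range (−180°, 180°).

58.8 dB, -40.4°

At s = jω = j1:
zero (s+862): 862 + j1 → |·| = √(862²+1²) = √743045 ≈ 862, ∠ = arctan(1/862) ≈ 0.07°
quadratic: (j1)² + 2.56·j1 + 4 = 3 + j2.56 → |·| ≈ 3.9438, ∠ ≈ 40.48°
|L| = 4 · 862 / 3.9438 ≈ 874.28
Gain = 20 log₁₀(874.28) ≈ 58.83 dB
∠L = 0.07° − 40.48° = -40.41°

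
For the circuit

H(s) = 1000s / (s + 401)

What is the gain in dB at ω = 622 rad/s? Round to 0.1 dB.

58.5 dB

At s = jω = j622:
zero at origin: s = j622 → |·| = 622, ∠ = 90.00°
pole (s+401): 401 + j622 → |·| = √(401²+622²) = √547685 ≈ 740.06, ∠ = arctan(622/401) ≈ 57.19°
|H| = 1000 · 622 / 740.06 ≈ 840.47
Gain = 20 log₁₀(840.47) ≈ 58.49 dB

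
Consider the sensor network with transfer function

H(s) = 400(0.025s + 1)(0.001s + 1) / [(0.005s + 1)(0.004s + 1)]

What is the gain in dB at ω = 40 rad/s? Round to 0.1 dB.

At ω = 40 rad/s:
zero (1 + j40·0.025) = 1 + j1 → |·| ≈ 1.4142, ∠ ≈ 45.00°
zero (1 + j40·0.001) = 1 + j0.04 → |·| ≈ 1.0008, ∠ ≈ 2.29°
pole (1 + j40·0.005) = 1 + j0.2 → |·| ≈ 1.0198, ∠ ≈ 11.31°
pole (1 + j40·0.004) = 1 + j0.16 → |·| ≈ 1.0127, ∠ ≈ 9.09°
|H| = 400 · 1.4142 · 1.0008 / (1.0198 · 1.0127) ≈ 548.18
Gain = 20 log₁₀(548.18) ≈ 54.78 dB

54.8 dB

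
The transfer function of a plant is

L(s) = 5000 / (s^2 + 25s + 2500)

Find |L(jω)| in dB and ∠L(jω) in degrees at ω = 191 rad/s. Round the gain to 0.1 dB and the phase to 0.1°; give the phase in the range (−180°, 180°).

At s = jω = j191:
quadratic: (j191)² + 25·j191 + 2500 = -33981 + j4775 → |·| ≈ 34315, ∠ ≈ 172.00°
|L| = 5000 / 34315 ≈ 0.14571
Gain = 20 log₁₀(0.14571) ≈ -16.73 dB
∠L = 0.00° − 172.00° = -172.00°

-16.7 dB, -172.0°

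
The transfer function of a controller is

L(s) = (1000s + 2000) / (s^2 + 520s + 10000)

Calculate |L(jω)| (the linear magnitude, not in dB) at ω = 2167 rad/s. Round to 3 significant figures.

0.450

Substitute s = j2167:
Numerator: 1000(j2167) + 2000 = 2000 + j2167000
Denominator: (j2167)^2 + 520(j2167) + 10000 = -4685889 + j1126840
|N| = √(2000² + 2167000²) ≈ 2.167e+06, ∠N ≈ 89.95°
|D| = √(4685889² + 1126840²) ≈ 4.8195e+06, ∠D ≈ 166.48°
|L| = 2.167e+06 / 4.8195e+06 ≈ 0.44963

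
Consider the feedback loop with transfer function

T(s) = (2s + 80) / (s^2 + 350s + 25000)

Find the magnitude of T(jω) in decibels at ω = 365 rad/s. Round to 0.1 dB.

-47.2 dB

Substitute s = j365:
Numerator: 2(j365) + 80 = 80 + j730
Denominator: (j365)^2 + 350(j365) + 25000 = -108225 + j127750
|N| = √(80² + 730²) ≈ 734.37, ∠N ≈ 83.75°
|D| = √(108225² + 127750²) ≈ 1.6743e+05, ∠D ≈ 130.27°
|T| = 734.37 / 1.6743e+05 ≈ 0.0043861
Gain = 20 log₁₀(0.0043861) ≈ -47.16 dB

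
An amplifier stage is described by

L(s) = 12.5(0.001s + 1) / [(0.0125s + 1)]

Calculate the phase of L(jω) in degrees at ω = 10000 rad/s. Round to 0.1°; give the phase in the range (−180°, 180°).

-5.3°

At ω = 10000 rad/s:
zero (1 + j10000·0.001) = 1 + j10 → |·| ≈ 10.05, ∠ ≈ 84.29°
pole (1 + j10000·0.0125) = 1 + j125 → |·| ≈ 125, ∠ ≈ 89.54°
∠L = (84.29°) − (89.54°) = -5.25°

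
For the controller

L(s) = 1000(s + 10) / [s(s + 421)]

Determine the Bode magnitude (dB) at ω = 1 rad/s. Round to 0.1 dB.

27.6 dB

At s = jω = j1:
zero (s+10): 10 + j1 → |·| = √(10²+1²) = √101 ≈ 10.05, ∠ = arctan(1/10) ≈ 5.71°
pole (s+421): 421 + j1 → |·| = √(421²+1²) = √177242 ≈ 421, ∠ = arctan(1/421) ≈ 0.14°
pole at origin: |s| = 1, ∠ = 90.00° (in denominator)
|L| = 1000 · 10.05 / 421 ≈ 23.872
Gain = 20 log₁₀(23.872) ≈ 27.56 dB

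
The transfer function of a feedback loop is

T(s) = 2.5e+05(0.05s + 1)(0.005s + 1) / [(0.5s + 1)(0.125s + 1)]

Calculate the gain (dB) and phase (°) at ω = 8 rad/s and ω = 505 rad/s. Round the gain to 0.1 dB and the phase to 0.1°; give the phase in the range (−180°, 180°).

ω = 8: 93.3 dB, -96.9°; ω = 505: 60.6 dB, -22.7°

At ω = 8 rad/s:
zero (1 + j8·0.05) = 1 + j0.4 → |·| ≈ 1.077, ∠ ≈ 21.80°
zero (1 + j8·0.005) = 1 + j0.04 → |·| ≈ 1.0008, ∠ ≈ 2.29°
pole (1 + j8·0.5) = 1 + j4 → |·| ≈ 4.1231, ∠ ≈ 75.96°
pole (1 + j8·0.125) = 1 + j1 → |·| ≈ 1.4142, ∠ ≈ 45.00°
|T| = 2.5e+05 · 1.077 · 1.0008 / (4.1231 · 1.4142) ≈ 46213
Gain = 20 log₁₀(46213) ≈ 93.30 dB
∠T = (21.80° + 2.29°) − (75.96° + 45.00°) = -96.87°

At ω = 505 rad/s:
zero (1 + j505·0.05) = 1 + j25.25 → |·| ≈ 25.27, ∠ ≈ 87.73°
zero (1 + j505·0.005) = 1 + j2.525 → |·| ≈ 2.7158, ∠ ≈ 68.39°
pole (1 + j505·0.5) = 1 + j252.5 → |·| ≈ 252.5, ∠ ≈ 89.77°
pole (1 + j505·0.125) = 1 + j63.125 → |·| ≈ 63.133, ∠ ≈ 89.09°
|T| = 2.5e+05 · 25.27 · 2.7158 / (252.5 · 63.133) ≈ 1076.3
Gain = 20 log₁₀(1076.3) ≈ 60.64 dB
∠T = (87.73° + 68.39°) − (89.77° + 89.09°) = -22.74°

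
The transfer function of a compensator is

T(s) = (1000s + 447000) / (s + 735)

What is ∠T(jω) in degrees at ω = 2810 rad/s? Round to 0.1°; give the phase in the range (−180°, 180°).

Substitute s = j2810:
Numerator: 1000(j2810) + 447000 = 447000 + j2810000
Denominator: (j2810) + 735 = 735 + j2810
|N| = √(447000² + 2810000²) ≈ 2.8453e+06, ∠N ≈ 80.96°
|D| = √(735² + 2810²) ≈ 2904.5, ∠D ≈ 75.34°
∠T = 80.96° − 75.34° = 5.62°

5.6°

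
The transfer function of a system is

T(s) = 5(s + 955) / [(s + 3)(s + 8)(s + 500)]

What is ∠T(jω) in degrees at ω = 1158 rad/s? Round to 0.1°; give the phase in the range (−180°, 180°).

164.4°

At s = jω = j1158:
zero (s+955): 955 + j1158 → |·| = √(955²+1158²) = √2252989 ≈ 1501, ∠ = arctan(1158/955) ≈ 50.49°
pole (s+3): 3 + j1158 → |·| = √(3²+1158²) = √1340973 ≈ 1158, ∠ = arctan(1158/3) ≈ 89.85°
pole (s+8): 8 + j1158 → |·| = √(8²+1158²) = √1341028 ≈ 1158, ∠ = arctan(1158/8) ≈ 89.60°
pole (s+500): 500 + j1158 → |·| = √(500²+1158²) = √1590964 ≈ 1261.3, ∠ = arctan(1158/500) ≈ 66.65°
∠T = 50.49° − 246.10° = -195.61° ≡ 164.39° (principal value)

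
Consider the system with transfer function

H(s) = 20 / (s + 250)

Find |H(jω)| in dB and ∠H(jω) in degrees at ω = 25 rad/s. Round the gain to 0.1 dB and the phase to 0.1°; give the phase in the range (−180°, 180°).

Substitute s = j25:
Numerator: 20 = 20 + j0
Denominator: (j25) + 250 = 250 + j25
|N| = √(20² + 0²) ≈ 20, ∠N ≈ 0.00°
|D| = √(250² + 25²) ≈ 251.25, ∠D ≈ 5.71°
|H| = 20 / 251.25 ≈ 0.079602
Gain = 20 log₁₀(0.079602) ≈ -21.98 dB
∠H = 0.00° − 5.71° = -5.71°

-22.0 dB, -5.7°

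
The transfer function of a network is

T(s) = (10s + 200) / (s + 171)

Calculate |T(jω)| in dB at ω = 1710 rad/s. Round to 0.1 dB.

20.0 dB

Substitute s = j1710:
Numerator: 10(j1710) + 200 = 200 + j17100
Denominator: (j1710) + 171 = 171 + j1710
|N| = √(200² + 17100²) ≈ 17101, ∠N ≈ 89.33°
|D| = √(171² + 1710²) ≈ 1718.5, ∠D ≈ 84.29°
|T| = 17101 / 1718.5 ≈ 9.9511
Gain = 20 log₁₀(9.9511) ≈ 19.96 dB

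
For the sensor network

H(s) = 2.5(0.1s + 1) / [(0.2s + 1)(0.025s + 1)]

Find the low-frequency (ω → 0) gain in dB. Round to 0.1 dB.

8.0 dB

H(0) = 2.5 · 1 / 1 = 2.5
20 log₁₀(2.5) ≈ 7.96 dB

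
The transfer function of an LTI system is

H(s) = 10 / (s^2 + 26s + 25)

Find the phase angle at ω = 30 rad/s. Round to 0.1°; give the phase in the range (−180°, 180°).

Substitute s = j30:
Numerator: 10 = 10 + j0
Denominator: (j30)^2 + 26(j30) + 25 = -875 + j780
|N| = √(10² + 0²) ≈ 10, ∠N ≈ 0.00°
|D| = √(875² + 780²) ≈ 1172.2, ∠D ≈ 138.29°
∠H = 0.00° − 138.29° = -138.29°

-138.3°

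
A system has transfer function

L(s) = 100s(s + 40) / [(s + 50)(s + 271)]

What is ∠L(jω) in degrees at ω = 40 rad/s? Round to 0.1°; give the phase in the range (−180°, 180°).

87.9°

At s = jω = j40:
zero (s+40): 40 + j40 → |·| = √(40²+40²) = √3200 ≈ 56.569, ∠ = arctan(40/40) ≈ 45.00°
zero at origin: s = j40 → |·| = 40, ∠ = 90.00°
pole (s+50): 50 + j40 → |·| = √(50²+40²) = √4100 ≈ 64.031, ∠ = arctan(40/50) ≈ 38.66°
pole (s+271): 271 + j40 → |·| = √(271²+40²) = √75041 ≈ 273.94, ∠ = arctan(40/271) ≈ 8.40°
∠L = 135.00° − 47.06° = 87.94°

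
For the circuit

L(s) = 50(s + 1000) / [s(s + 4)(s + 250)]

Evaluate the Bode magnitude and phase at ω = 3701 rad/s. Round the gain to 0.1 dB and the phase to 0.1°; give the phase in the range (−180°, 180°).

-108.5 dB, 168.8°

At s = jω = j3701:
zero (s+1000): 1000 + j3701 → |·| = √(1000²+3701²) = √14697401 ≈ 3833.7, ∠ = arctan(3701/1000) ≈ 74.88°
pole (s+4): 4 + j3701 → |·| = √(4²+3701²) = √13697417 ≈ 3701, ∠ = arctan(3701/4) ≈ 89.94°
pole (s+250): 250 + j3701 → |·| = √(250²+3701²) = √13759901 ≈ 3709.4, ∠ = arctan(3701/250) ≈ 86.14°
pole at origin: |s| = 3701, ∠ = 90.00° (in denominator)
|L| = 50 · 3833.7 / 5.0809e+10 ≈ 3.7727e-06
Gain = 20 log₁₀(3.7727e-06) ≈ -108.47 dB
∠L = 74.88° − 266.08° = -191.20° ≡ 168.80° (principal value)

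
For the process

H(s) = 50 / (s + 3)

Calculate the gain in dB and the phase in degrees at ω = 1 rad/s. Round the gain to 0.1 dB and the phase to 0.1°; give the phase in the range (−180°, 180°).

Substitute s = j1:
Numerator: 50 = 50 + j0
Denominator: (j1) + 3 = 3 + j1
|N| = √(50² + 0²) ≈ 50, ∠N ≈ 0.00°
|D| = √(3² + 1²) ≈ 3.1623, ∠D ≈ 18.43°
|H| = 50 / 3.1623 ≈ 15.811
Gain = 20 log₁₀(15.811) ≈ 23.98 dB
∠H = 0.00° − 18.43° = -18.43°

24.0 dB, -18.4°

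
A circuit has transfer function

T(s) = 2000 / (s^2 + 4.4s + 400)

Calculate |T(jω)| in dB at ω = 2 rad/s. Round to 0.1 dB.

At s = jω = j2:
quadratic: (j2)² + 4.4·j2 + 400 = 396 + j8.8 → |·| ≈ 396.1, ∠ ≈ 1.27°
|T| = 2000 / 396.1 ≈ 5.0492
Gain = 20 log₁₀(5.0492) ≈ 14.06 dB

14.1 dB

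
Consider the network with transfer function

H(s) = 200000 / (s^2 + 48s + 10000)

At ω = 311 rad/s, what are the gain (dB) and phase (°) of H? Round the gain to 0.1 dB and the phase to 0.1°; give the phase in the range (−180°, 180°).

At s = jω = j311:
quadratic: (j311)² + 48·j311 + 10000 = -86721 + j14928 → |·| ≈ 87996, ∠ ≈ 170.23°
|H| = 200000 / 87996 ≈ 2.2728
Gain = 20 log₁₀(2.2728) ≈ 7.13 dB
∠H = 0.00° − 170.23° = -170.23°

7.1 dB, -170.2°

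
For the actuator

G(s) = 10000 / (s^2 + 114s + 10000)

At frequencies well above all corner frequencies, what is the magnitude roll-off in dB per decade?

Each pole contributes −20 dB/decade at high frequency; each zero contributes +20 dB/decade.
Net: 0 zero(s) − 2 pole(s) → -40 dB/decade.

-40 dB/decade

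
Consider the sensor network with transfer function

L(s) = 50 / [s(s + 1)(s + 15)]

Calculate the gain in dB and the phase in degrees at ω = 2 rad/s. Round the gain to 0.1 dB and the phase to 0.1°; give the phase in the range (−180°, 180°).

-2.6 dB, -161.0°

At s = jω = j2:
pole (s+1): 1 + j2 → |·| = √(1²+2²) = √5 ≈ 2.2361, ∠ = arctan(2/1) ≈ 63.43°
pole (s+15): 15 + j2 → |·| = √(15²+2²) = √229 ≈ 15.133, ∠ = arctan(2/15) ≈ 7.59°
pole at origin: |s| = 2, ∠ = 90.00° (in denominator)
|L| = 50 / 67.678 ≈ 0.73879
Gain = 20 log₁₀(0.73879) ≈ -2.63 dB
∠L = 0.00° − 161.02° = -161.02°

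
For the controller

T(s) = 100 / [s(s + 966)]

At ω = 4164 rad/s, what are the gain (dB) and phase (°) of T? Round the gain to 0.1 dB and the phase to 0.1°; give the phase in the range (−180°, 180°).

At s = jω = j4164:
pole (s+966): 966 + j4164 → |·| = √(966²+4164²) = √18272052 ≈ 4274.6, ∠ = arctan(4164/966) ≈ 76.94°
pole at origin: |s| = 4164, ∠ = 90.00° (in denominator)
|T| = 100 / 1.7799e+07 ≈ 5.6183e-06
Gain = 20 log₁₀(5.6183e-06) ≈ -105.01 dB
∠T = 0.00° − 166.94° = -166.94°

-105.0 dB, -166.9°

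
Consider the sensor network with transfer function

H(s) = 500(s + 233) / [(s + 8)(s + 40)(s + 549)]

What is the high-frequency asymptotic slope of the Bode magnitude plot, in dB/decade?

-40 dB/decade

Each pole contributes −20 dB/decade at high frequency; each zero contributes +20 dB/decade.
Net: 1 zero(s) − 3 pole(s) → -40 dB/decade.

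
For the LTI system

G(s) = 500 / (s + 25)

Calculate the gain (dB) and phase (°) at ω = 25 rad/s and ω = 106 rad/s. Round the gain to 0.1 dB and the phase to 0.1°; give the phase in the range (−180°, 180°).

At s = jω = j25:
pole (s+25): 25 + j25 → |·| = √(25²+25²) = √1250 ≈ 35.355, ∠ = arctan(25/25) ≈ 45.00°
|G| = 500 / 35.355 ≈ 14.142
Gain = 20 log₁₀(14.142) ≈ 23.01 dB
∠G = 0.00° − 45.00° = -45.00°

At s = jω = j106:
pole (s+25): 25 + j106 → |·| = √(25²+106²) = √11861 ≈ 108.91, ∠ = arctan(106/25) ≈ 76.73°
|G| = 500 / 108.91 ≈ 4.5909
Gain = 20 log₁₀(4.5909) ≈ 13.24 dB
∠G = 0.00° − 76.73° = -76.73°

ω = 25: 23.0 dB, -45.0°; ω = 106: 13.2 dB, -76.7°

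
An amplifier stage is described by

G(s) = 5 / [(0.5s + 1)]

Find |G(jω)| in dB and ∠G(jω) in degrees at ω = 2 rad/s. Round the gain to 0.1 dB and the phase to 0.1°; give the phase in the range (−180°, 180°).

11.0 dB, -45.0°

At ω = 2 rad/s:
pole (1 + j2·0.5) = 1 + j1 → |·| ≈ 1.4142, ∠ ≈ 45.00°
|G| = 5 · 1 / (1.4142) ≈ 3.5356
Gain = 20 log₁₀(3.5356) ≈ 10.97 dB
∠G = (0°) − (45.00°) = -45.00°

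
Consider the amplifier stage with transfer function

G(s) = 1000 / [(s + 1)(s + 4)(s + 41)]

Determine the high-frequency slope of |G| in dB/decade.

Each pole contributes −20 dB/decade at high frequency; each zero contributes +20 dB/decade.
Net: 0 zero(s) − 3 pole(s) → -60 dB/decade.

-60 dB/decade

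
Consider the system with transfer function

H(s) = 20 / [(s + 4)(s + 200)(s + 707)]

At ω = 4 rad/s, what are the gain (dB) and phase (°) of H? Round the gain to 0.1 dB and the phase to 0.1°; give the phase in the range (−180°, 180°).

-92.0 dB, -46.5°

At s = jω = j4:
pole (s+4): 4 + j4 → |·| = √(4²+4²) = √32 ≈ 5.6569, ∠ = arctan(4/4) ≈ 45.00°
pole (s+200): 200 + j4 → |·| = √(200²+4²) = √40016 ≈ 200.04, ∠ = arctan(4/200) ≈ 1.15°
pole (s+707): 707 + j4 → |·| = √(707²+4²) = √499865 ≈ 707.01, ∠ = arctan(4/707) ≈ 0.32°
|H| = 20 / 8.0006e+05 ≈ 2.4998e-05
Gain = 20 log₁₀(2.4998e-05) ≈ -92.04 dB
∠H = 0.00° − 46.47° = -46.47°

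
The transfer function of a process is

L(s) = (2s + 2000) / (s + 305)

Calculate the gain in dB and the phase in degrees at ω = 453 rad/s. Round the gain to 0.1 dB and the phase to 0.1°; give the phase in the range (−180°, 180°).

12.1 dB, -31.7°

Substitute s = j453:
Numerator: 2(j453) + 2000 = 2000 + j906
Denominator: (j453) + 305 = 305 + j453
|N| = √(2000² + 906²) ≈ 2195.6, ∠N ≈ 24.37°
|D| = √(305² + 453²) ≈ 546.11, ∠D ≈ 56.05°
|L| = 2195.6 / 546.11 ≈ 4.0204
Gain = 20 log₁₀(4.0204) ≈ 12.09 dB
∠L = 24.37° − 56.05° = -31.68°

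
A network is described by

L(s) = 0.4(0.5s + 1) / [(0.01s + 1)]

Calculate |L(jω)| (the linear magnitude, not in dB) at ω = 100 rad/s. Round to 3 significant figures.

At ω = 100 rad/s:
zero (1 + j100·0.5) = 1 + j50 → |·| ≈ 50.01, ∠ ≈ 88.85°
pole (1 + j100·0.01) = 1 + j1 → |·| ≈ 1.4142, ∠ ≈ 45.00°
|L| = 0.4 · 50.01 / (1.4142) ≈ 14.145

14.1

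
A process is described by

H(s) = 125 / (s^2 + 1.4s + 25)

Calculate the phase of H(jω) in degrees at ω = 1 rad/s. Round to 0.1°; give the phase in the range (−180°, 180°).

At s = jω = j1:
quadratic: (j1)² + 1.4·j1 + 25 = 24 + j1.4 → |·| ≈ 24.041, ∠ ≈ 3.34°
∠H = 0.00° − 3.34° = -3.34°

-3.3°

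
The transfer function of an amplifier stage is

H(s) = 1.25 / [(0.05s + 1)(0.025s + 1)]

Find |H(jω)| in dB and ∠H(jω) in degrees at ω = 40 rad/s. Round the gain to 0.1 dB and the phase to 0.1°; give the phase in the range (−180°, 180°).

-8.1 dB, -108.4°

At ω = 40 rad/s:
pole (1 + j40·0.05) = 1 + j2 → |·| ≈ 2.2361, ∠ ≈ 63.43°
pole (1 + j40·0.025) = 1 + j1 → |·| ≈ 1.4142, ∠ ≈ 45.00°
|H| = 1.25 · 1 / (2.2361 · 1.4142) ≈ 0.39528
Gain = 20 log₁₀(0.39528) ≈ -8.06 dB
∠H = (0°) − (63.43° + 45.00°) = -108.43°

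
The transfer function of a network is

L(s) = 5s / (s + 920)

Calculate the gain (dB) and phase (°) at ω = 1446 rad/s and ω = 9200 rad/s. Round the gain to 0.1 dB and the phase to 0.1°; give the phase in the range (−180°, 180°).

At s = jω = j1446:
zero at origin: s = j1446 → |·| = 1446, ∠ = 90.00°
pole (s+920): 920 + j1446 → |·| = √(920²+1446²) = √2937316 ≈ 1713.9, ∠ = arctan(1446/920) ≈ 57.53°
|L| = 5 · 1446 / 1713.9 ≈ 4.2184
Gain = 20 log₁₀(4.2184) ≈ 12.50 dB
∠L = 90.00° − 57.53° = 32.47°

At s = jω = j9200:
zero at origin: s = j9200 → |·| = 9200, ∠ = 90.00°
pole (s+920): 920 + j9200 → |·| = √(920²+9200²) = √85486400 ≈ 9245.9, ∠ = arctan(9200/920) ≈ 84.29°
|L| = 5 · 9200 / 9245.9 ≈ 4.9752
Gain = 20 log₁₀(4.9752) ≈ 13.94 dB
∠L = 90.00° − 84.29° = 5.71°

ω = 1446: 12.5 dB, 32.5°; ω = 9200: 13.9 dB, 5.7°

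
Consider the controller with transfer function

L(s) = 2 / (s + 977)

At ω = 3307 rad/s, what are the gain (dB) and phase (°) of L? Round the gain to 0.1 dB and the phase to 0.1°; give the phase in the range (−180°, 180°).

Substitute s = j3307:
Numerator: 2 = 2 + j0
Denominator: (j3307) + 977 = 977 + j3307
|N| = √(2² + 0²) ≈ 2, ∠N ≈ 0.00°
|D| = √(977² + 3307²) ≈ 3448.3, ∠D ≈ 73.54°
|L| = 2 / 3448.3 ≈ 0.00058
Gain = 20 log₁₀(0.00058) ≈ -64.73 dB
∠L = 0.00° − 73.54° = -73.54°

-64.7 dB, -73.5°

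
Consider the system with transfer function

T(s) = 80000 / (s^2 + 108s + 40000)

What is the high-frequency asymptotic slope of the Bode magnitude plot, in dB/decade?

Each pole contributes −20 dB/decade at high frequency; each zero contributes +20 dB/decade.
Net: 0 zero(s) − 2 pole(s) → -40 dB/decade.

-40 dB/decade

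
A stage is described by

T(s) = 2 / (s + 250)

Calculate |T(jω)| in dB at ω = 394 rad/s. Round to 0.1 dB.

Substitute s = j394:
Numerator: 2 = 2 + j0
Denominator: (j394) + 250 = 250 + j394
|N| = √(2² + 0²) ≈ 2, ∠N ≈ 0.00°
|D| = √(250² + 394²) ≈ 466.62, ∠D ≈ 57.60°
|T| = 2 / 466.62 ≈ 0.0042861
Gain = 20 log₁₀(0.0042861) ≈ -47.36 dB

-47.4 dB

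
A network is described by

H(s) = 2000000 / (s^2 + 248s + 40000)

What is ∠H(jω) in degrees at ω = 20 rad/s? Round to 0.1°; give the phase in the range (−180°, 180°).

-7.1°

At s = jω = j20:
quadratic: (j20)² + 248·j20 + 40000 = 39600 + j4960 → |·| ≈ 39909, ∠ ≈ 7.14°
∠H = 0.00° − 7.14° = -7.14°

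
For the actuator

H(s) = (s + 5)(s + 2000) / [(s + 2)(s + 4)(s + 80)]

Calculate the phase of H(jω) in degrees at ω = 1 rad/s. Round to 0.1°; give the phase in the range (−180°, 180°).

-30.0°

At s = jω = j1:
zero (s+5): 5 + j1 → |·| = √(5²+1²) = √26 ≈ 5.099, ∠ = arctan(1/5) ≈ 11.31°
zero (s+2000): 2000 + j1 → |·| = √(2000²+1²) = √4000001 ≈ 2000, ∠ = arctan(1/2000) ≈ 0.03°
pole (s+2): 2 + j1 → |·| = √(2²+1²) = √5 ≈ 2.2361, ∠ = arctan(1/2) ≈ 26.57°
pole (s+4): 4 + j1 → |·| = √(4²+1²) = √17 ≈ 4.1231, ∠ = arctan(1/4) ≈ 14.04°
pole (s+80): 80 + j1 → |·| = √(80²+1²) = √6401 ≈ 80.006, ∠ = arctan(1/80) ≈ 0.72°
∠H = 11.34° − 41.33° = -29.99°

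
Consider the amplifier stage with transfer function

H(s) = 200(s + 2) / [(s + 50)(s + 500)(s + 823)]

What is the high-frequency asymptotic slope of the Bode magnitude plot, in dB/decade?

-40 dB/decade

Each pole contributes −20 dB/decade at high frequency; each zero contributes +20 dB/decade.
Net: 1 zero(s) − 3 pole(s) → -40 dB/decade.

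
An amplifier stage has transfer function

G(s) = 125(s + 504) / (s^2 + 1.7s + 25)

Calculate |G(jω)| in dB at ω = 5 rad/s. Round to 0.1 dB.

77.4 dB

At s = jω = j5:
zero (s+504): 504 + j5 → |·| = √(504²+5²) = √254041 ≈ 504.02, ∠ = arctan(5/504) ≈ 0.57°
quadratic: (j5)² + 1.7·j5 + 25 = 0 + j8.5 → |·| ≈ 8.5, ∠ ≈ 90.00°
|G| = 125 · 504.02 / 8.5 ≈ 7412.1
Gain = 20 log₁₀(7412.1) ≈ 77.40 dB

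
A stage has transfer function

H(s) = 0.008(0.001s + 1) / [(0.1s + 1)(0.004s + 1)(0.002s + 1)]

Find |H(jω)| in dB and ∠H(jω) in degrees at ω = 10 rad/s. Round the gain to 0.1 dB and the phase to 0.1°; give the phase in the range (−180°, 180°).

At ω = 10 rad/s:
zero (1 + j10·0.001) = 1 + j0.01 → |·| ≈ 1, ∠ ≈ 0.57°
pole (1 + j10·0.1) = 1 + j1 → |·| ≈ 1.4142, ∠ ≈ 45.00°
pole (1 + j10·0.004) = 1 + j0.04 → |·| ≈ 1.0008, ∠ ≈ 2.29°
pole (1 + j10·0.002) = 1 + j0.02 → |·| ≈ 1.0002, ∠ ≈ 1.15°
|H| = 0.008 · 1 / (1.4142 · 1.0008 · 1.0002) ≈ 0.0056513
Gain = 20 log₁₀(0.0056513) ≈ -44.96 dB
∠H = (0.57°) − (45.00° + 2.29° + 1.15°) = -47.87°

-45.0 dB, -47.9°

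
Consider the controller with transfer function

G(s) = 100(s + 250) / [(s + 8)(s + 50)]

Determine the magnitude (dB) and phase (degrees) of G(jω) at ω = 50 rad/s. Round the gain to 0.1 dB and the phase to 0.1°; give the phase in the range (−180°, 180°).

At s = jω = j50:
zero (s+250): 250 + j50 → |·| = √(250²+50²) = √65000 ≈ 254.95, ∠ = arctan(50/250) ≈ 11.31°
pole (s+8): 8 + j50 → |·| = √(8²+50²) = √2564 ≈ 50.636, ∠ = arctan(50/8) ≈ 80.91°
pole (s+50): 50 + j50 → |·| = √(50²+50²) = √5000 ≈ 70.711, ∠ = arctan(50/50) ≈ 45.00°
|G| = 100 · 254.95 / 3580.5 ≈ 7.1205
Gain = 20 log₁₀(7.1205) ≈ 17.05 dB
∠G = 11.31° − 125.91° = -114.60°

17.1 dB, -114.6°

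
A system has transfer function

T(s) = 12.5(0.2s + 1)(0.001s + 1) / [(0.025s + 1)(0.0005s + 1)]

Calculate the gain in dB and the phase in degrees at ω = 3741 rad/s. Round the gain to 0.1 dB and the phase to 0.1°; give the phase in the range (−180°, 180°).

At ω = 3741 rad/s:
zero (1 + j3741·0.2) = 1 + j748.2 → |·| ≈ 748.2, ∠ ≈ 89.92°
zero (1 + j3741·0.001) = 1 + j3.741 → |·| ≈ 3.8723, ∠ ≈ 75.03°
pole (1 + j3741·0.025) = 1 + j93.525 → |·| ≈ 93.53, ∠ ≈ 89.39°
pole (1 + j3741·0.0005) = 1 + j1.8705 → |·| ≈ 2.121, ∠ ≈ 61.87°
|T| = 12.5 · 748.2 · 3.8723 / (93.53 · 2.121) ≈ 182.56
Gain = 20 log₁₀(182.56) ≈ 45.23 dB
∠T = (89.92° + 75.03°) − (89.39° + 61.87°) = 13.69°

45.2 dB, 13.7°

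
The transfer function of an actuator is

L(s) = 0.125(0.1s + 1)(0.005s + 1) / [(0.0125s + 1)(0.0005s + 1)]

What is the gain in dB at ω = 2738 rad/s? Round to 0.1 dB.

At ω = 2738 rad/s:
zero (1 + j2738·0.1) = 1 + j273.8 → |·| ≈ 273.8, ∠ ≈ 89.79°
zero (1 + j2738·0.005) = 1 + j13.69 → |·| ≈ 13.726, ∠ ≈ 85.82°
pole (1 + j2738·0.0125) = 1 + j34.225 → |·| ≈ 34.24, ∠ ≈ 88.33°
pole (1 + j2738·0.0005) = 1 + j1.369 → |·| ≈ 1.6953, ∠ ≈ 53.85°
|L| = 0.125 · 273.8 · 13.726 / (34.24 · 1.6953) ≈ 8.093
Gain = 20 log₁₀(8.093) ≈ 18.16 dB

18.2 dB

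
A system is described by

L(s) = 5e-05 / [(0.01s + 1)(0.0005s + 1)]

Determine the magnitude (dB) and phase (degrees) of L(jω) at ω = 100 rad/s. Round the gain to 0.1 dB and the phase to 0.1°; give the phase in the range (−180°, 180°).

At ω = 100 rad/s:
pole (1 + j100·0.01) = 1 + j1 → |·| ≈ 1.4142, ∠ ≈ 45.00°
pole (1 + j100·0.0005) = 1 + j0.05 → |·| ≈ 1.0012, ∠ ≈ 2.86°
|L| = 5e-05 · 1 / (1.4142 · 1.0012) ≈ 3.5313e-05
Gain = 20 log₁₀(3.5313e-05) ≈ -89.04 dB
∠L = (0°) − (45.00° + 2.86°) = -47.86°

-89.0 dB, -47.9°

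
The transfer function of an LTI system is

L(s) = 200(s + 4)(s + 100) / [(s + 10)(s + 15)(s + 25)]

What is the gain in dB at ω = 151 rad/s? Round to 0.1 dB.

At s = jω = j151:
zero (s+4): 4 + j151 → |·| = √(4²+151²) = √22817 ≈ 151.05, ∠ = arctan(151/4) ≈ 88.48°
zero (s+100): 100 + j151 → |·| = √(100²+151²) = √32801 ≈ 181.11, ∠ = arctan(151/100) ≈ 56.49°
pole (s+10): 10 + j151 → |·| = √(10²+151²) = √22901 ≈ 151.33, ∠ = arctan(151/10) ≈ 86.21°
pole (s+15): 15 + j151 → |·| = √(15²+151²) = √23026 ≈ 151.74, ∠ = arctan(151/15) ≈ 84.33°
pole (s+25): 25 + j151 → |·| = √(25²+151²) = √23426 ≈ 153.06, ∠ = arctan(151/25) ≈ 80.60°
|L| = 200 · 27357 / 3.5147e+06 ≈ 1.5567
Gain = 20 log₁₀(1.5567) ≈ 3.84 dB

3.8 dB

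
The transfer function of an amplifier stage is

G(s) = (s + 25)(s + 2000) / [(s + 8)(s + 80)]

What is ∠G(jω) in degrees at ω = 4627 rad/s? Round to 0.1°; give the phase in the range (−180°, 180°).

-22.6°

At s = jω = j4627:
zero (s+25): 25 + j4627 → |·| = √(25²+4627²) = √21409754 ≈ 4627.1, ∠ = arctan(4627/25) ≈ 89.69°
zero (s+2000): 2000 + j4627 → |·| = √(2000²+4627²) = √25409129 ≈ 5040.7, ∠ = arctan(4627/2000) ≈ 66.62°
pole (s+8): 8 + j4627 → |·| = √(8²+4627²) = √21409193 ≈ 4627, ∠ = arctan(4627/8) ≈ 89.90°
pole (s+80): 80 + j4627 → |·| = √(80²+4627²) = √21415529 ≈ 4627.7, ∠ = arctan(4627/80) ≈ 89.01°
∠G = 156.31° − 178.91° = -22.60°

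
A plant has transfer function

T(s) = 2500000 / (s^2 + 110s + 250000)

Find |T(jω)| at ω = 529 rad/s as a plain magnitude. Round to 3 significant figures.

38.2

At s = jω = j529:
quadratic: (j529)² + 110·j529 + 250000 = -29841 + j58190 → |·| ≈ 65395, ∠ ≈ 117.15°
|T| = 2500000 / 65395 ≈ 38.229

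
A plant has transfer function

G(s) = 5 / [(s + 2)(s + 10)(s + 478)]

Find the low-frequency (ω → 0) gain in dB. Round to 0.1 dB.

G(0) = 5 / (2·10·478) ≈ 0.00052301
20 log₁₀(0.00052301) ≈ -65.63 dB

-65.6 dB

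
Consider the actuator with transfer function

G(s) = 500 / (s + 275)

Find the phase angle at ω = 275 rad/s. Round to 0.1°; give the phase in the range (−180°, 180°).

-45.0°

Substitute s = j275:
Numerator: 500 = 500 + j0
Denominator: (j275) + 275 = 275 + j275
|N| = √(500² + 0²) ≈ 500, ∠N ≈ 0.00°
|D| = √(275² + 275²) ≈ 388.91, ∠D ≈ 45.00°
∠G = 0.00° − 45.00° = -45.00°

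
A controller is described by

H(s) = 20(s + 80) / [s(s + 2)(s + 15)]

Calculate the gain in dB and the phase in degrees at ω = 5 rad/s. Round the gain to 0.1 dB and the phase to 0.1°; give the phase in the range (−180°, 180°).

11.5 dB, -173.1°

At s = jω = j5:
zero (s+80): 80 + j5 → |·| = √(80²+5²) = √6425 ≈ 80.156, ∠ = arctan(5/80) ≈ 3.58°
pole (s+2): 2 + j5 → |·| = √(2²+5²) = √29 ≈ 5.3852, ∠ = arctan(5/2) ≈ 68.20°
pole (s+15): 15 + j5 → |·| = √(15²+5²) = √250 ≈ 15.811, ∠ = arctan(5/15) ≈ 18.43°
pole at origin: |s| = 5, ∠ = 90.00° (in denominator)
|H| = 20 · 80.156 / 425.73 ≈ 3.7656
Gain = 20 log₁₀(3.7656) ≈ 11.52 dB
∠H = 3.58° − 176.63° = -173.05°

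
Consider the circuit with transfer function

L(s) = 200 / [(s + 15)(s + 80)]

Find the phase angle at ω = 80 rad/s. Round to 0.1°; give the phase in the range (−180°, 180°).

-124.4°

At s = jω = j80:
pole (s+15): 15 + j80 → |·| = √(15²+80²) = √6625 ≈ 81.394, ∠ = arctan(80/15) ≈ 79.38°
pole (s+80): 80 + j80 → |·| = √(80²+80²) = √12800 ≈ 113.14, ∠ = arctan(80/80) ≈ 45.00°
∠L = 0.00° − 124.38° = -124.38°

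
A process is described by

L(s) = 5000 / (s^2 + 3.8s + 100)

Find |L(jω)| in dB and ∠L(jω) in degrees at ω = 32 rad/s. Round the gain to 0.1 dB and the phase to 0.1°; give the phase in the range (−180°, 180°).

At s = jω = j32:
quadratic: (j32)² + 3.8·j32 + 100 = -924 + j121.6 → |·| ≈ 931.97, ∠ ≈ 172.50°
|L| = 5000 / 931.97 ≈ 5.365
Gain = 20 log₁₀(5.365) ≈ 14.59 dB
∠L = 0.00° − 172.50° = -172.50°

14.6 dB, -172.5°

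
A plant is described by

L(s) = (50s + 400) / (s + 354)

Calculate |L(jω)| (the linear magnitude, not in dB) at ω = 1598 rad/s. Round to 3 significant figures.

Substitute s = j1598:
Numerator: 50(j1598) + 400 = 400 + j79900
Denominator: (j1598) + 354 = 354 + j1598
|N| = √(400² + 79900²) ≈ 79901, ∠N ≈ 89.71°
|D| = √(354² + 1598²) ≈ 1636.7, ∠D ≈ 77.51°
|L| = 79901 / 1636.7 ≈ 48.818

48.8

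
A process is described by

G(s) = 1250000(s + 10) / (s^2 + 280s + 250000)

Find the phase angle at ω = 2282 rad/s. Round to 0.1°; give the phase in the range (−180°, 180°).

At s = jω = j2282:
zero (s+10): 10 + j2282 → |·| = √(10²+2282²) = √5207624 ≈ 2282, ∠ = arctan(2282/10) ≈ 89.75°
quadratic: (j2282)² + 280·j2282 + 250000 = -4957524 + j638960 → |·| ≈ 4.9985e+06, ∠ ≈ 172.66°
∠G = 89.75° − 172.66° = -82.91°

-82.9°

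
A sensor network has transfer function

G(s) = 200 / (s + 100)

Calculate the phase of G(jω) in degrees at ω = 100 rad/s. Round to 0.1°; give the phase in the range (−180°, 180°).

-45.0°

Substitute s = j100:
Numerator: 200 = 200 + j0
Denominator: (j100) + 100 = 100 + j100
|N| = √(200² + 0²) ≈ 200, ∠N ≈ 0.00°
|D| = √(100² + 100²) ≈ 141.42, ∠D ≈ 45.00°
∠G = 0.00° − 45.00° = -45.00°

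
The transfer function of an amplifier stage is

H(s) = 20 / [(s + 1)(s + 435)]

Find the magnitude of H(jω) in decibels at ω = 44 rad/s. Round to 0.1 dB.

-59.7 dB

At s = jω = j44:
pole (s+1): 1 + j44 → |·| = √(1²+44²) = √1937 ≈ 44.011, ∠ = arctan(44/1) ≈ 88.70°
pole (s+435): 435 + j44 → |·| = √(435²+44²) = √191161 ≈ 437.22, ∠ = arctan(44/435) ≈ 5.78°
|H| = 20 / 19242 ≈ 0.0010394
Gain = 20 log₁₀(0.0010394) ≈ -59.66 dB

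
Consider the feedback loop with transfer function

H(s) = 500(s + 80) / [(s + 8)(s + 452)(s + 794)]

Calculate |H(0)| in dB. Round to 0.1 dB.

H(0) = 500·80 / (8·452·794) ≈ 0.013932
20 log₁₀(0.013932) ≈ -37.12 dB

-37.1 dB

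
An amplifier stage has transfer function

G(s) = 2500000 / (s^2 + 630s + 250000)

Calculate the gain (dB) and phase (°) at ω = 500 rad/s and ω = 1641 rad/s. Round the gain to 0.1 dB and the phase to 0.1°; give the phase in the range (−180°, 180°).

At s = jω = j500:
quadratic: (j500)² + 630·j500 + 250000 = 0 + j315000 → |·| ≈ 3.15e+05, ∠ ≈ 90.00°
|G| = 2500000 / 3.15e+05 ≈ 7.9365
Gain = 20 log₁₀(7.9365) ≈ 17.99 dB
∠G = 0.00° − 90.00° = -90.00°

At s = jω = j1641:
quadratic: (j1641)² + 630·j1641 + 250000 = -2442881 + j1033830 → |·| ≈ 2.6526e+06, ∠ ≈ 157.06°
|G| = 2500000 / 2.6526e+06 ≈ 0.94247
Gain = 20 log₁₀(0.94247) ≈ -0.51 dB
∠G = 0.00° − 157.06° = -157.06°

ω = 500: 18.0 dB, -90.0°; ω = 1641: -0.5 dB, -157.1°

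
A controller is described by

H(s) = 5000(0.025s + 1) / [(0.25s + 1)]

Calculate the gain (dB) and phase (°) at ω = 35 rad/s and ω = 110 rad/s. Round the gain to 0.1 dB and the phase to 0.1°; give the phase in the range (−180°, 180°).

At ω = 35 rad/s:
zero (1 + j35·0.025) = 1 + j0.875 → |·| ≈ 1.3288, ∠ ≈ 41.19°
pole (1 + j35·0.25) = 1 + j8.75 → |·| ≈ 8.807, ∠ ≈ 83.48°
|H| = 5000 · 1.3288 / (8.807) ≈ 754.4
Gain = 20 log₁₀(754.4) ≈ 57.55 dB
∠H = (41.19°) − (83.48°) = -42.29°

At ω = 110 rad/s:
zero (1 + j110·0.025) = 1 + j2.75 → |·| ≈ 2.9262, ∠ ≈ 70.02°
pole (1 + j110·0.25) = 1 + j27.5 → |·| ≈ 27.518, ∠ ≈ 87.92°
|H| = 5000 · 2.9262 / (27.518) ≈ 531.69
Gain = 20 log₁₀(531.69) ≈ 54.51 dB
∠H = (70.02°) − (87.92°) = -17.90°

ω = 35: 57.6 dB, -42.3°; ω = 110: 54.5 dB, -17.9°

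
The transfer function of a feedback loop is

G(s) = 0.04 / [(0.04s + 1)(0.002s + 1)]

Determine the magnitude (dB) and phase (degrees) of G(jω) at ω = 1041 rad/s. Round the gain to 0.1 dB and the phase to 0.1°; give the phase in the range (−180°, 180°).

-67.6 dB, -153.0°

At ω = 1041 rad/s:
pole (1 + j1041·0.04) = 1 + j41.64 → |·| ≈ 41.652, ∠ ≈ 88.62°
pole (1 + j1041·0.002) = 1 + j2.082 → |·| ≈ 2.3097, ∠ ≈ 64.34°
|G| = 0.04 · 1 / (41.652 · 2.3097) ≈ 0.00041578
Gain = 20 log₁₀(0.00041578) ≈ -67.62 dB
∠G = (0°) − (88.62° + 64.34°) = -152.96°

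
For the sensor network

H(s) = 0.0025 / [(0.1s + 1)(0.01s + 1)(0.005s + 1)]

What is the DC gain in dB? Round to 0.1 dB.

-52.0 dB

H(0) = 0.0025 · 1 / 1 = 0.0025
20 log₁₀(0.0025) ≈ -52.04 dB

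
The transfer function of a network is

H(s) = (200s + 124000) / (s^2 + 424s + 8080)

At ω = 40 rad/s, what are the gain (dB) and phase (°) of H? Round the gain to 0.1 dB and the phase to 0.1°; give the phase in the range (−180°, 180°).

16.7 dB, -65.4°

Substitute s = j40:
Numerator: 200(j40) + 124000 = 124000 + j8000
Denominator: (j40)^2 + 424(j40) + 8080 = 6480 + j16960
|N| = √(124000² + 8000²) ≈ 1.2426e+05, ∠N ≈ 3.69°
|D| = √(6480² + 16960²) ≈ 18156, ∠D ≈ 69.09°
|H| = 1.2426e+05 / 18156 ≈ 6.844
Gain = 20 log₁₀(6.844) ≈ 16.71 dB
∠H = 3.69° − 69.09° = -65.40°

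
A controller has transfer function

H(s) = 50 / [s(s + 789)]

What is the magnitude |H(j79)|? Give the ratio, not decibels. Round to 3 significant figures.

0.000798

At s = jω = j79:
pole (s+789): 789 + j79 → |·| = √(789²+79²) = √628762 ≈ 792.95, ∠ = arctan(79/789) ≈ 5.72°
pole at origin: |s| = 79, ∠ = 90.00° (in denominator)
|H| = 50 / 62643 ≈ 0.00079817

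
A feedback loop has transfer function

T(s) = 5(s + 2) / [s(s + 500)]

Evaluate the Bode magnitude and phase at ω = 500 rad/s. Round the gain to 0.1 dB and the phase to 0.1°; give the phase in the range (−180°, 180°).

-43.0 dB, -45.2°

At s = jω = j500:
zero (s+2): 2 + j500 → |·| = √(2²+500²) = √250004 ≈ 500, ∠ = arctan(500/2) ≈ 89.77°
pole (s+500): 500 + j500 → |·| = √(500²+500²) = √500000 ≈ 707.11, ∠ = arctan(500/500) ≈ 45.00°
pole at origin: |s| = 500, ∠ = 90.00° (in denominator)
|T| = 5 · 500 / 3.5356e+05 ≈ 0.0070709
Gain = 20 log₁₀(0.0070709) ≈ -43.01 dB
∠T = 89.77° − 135.00° = -45.23°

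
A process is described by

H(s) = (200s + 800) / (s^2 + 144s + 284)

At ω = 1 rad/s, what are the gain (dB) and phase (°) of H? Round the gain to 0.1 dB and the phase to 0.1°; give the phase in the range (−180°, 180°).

Substitute s = j1:
Numerator: 200(j1) + 800 = 800 + j200
Denominator: (j1)^2 + 144(j1) + 284 = 283 + j144
|N| = √(800² + 200²) ≈ 824.62, ∠N ≈ 14.04°
|D| = √(283² + 144²) ≈ 317.53, ∠D ≈ 26.97°
|H| = 824.62 / 317.53 ≈ 2.597
Gain = 20 log₁₀(2.597) ≈ 8.29 dB
∠H = 14.04° − 26.97° = -12.93°

8.3 dB, -12.9°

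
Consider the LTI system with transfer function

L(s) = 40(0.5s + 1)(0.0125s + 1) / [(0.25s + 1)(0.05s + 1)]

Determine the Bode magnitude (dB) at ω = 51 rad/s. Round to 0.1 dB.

At ω = 51 rad/s:
zero (1 + j51·0.5) = 1 + j25.5 → |·| ≈ 25.52, ∠ ≈ 87.75°
zero (1 + j51·0.0125) = 1 + j0.6375 → |·| ≈ 1.1859, ∠ ≈ 32.52°
pole (1 + j51·0.25) = 1 + j12.75 → |·| ≈ 12.789, ∠ ≈ 85.52°
pole (1 + j51·0.05) = 1 + j2.55 → |·| ≈ 2.7391, ∠ ≈ 68.59°
|L| = 40 · 25.52 · 1.1859 / (12.789 · 2.7391) ≈ 34.558
Gain = 20 log₁₀(34.558) ≈ 30.77 dB

30.8 dB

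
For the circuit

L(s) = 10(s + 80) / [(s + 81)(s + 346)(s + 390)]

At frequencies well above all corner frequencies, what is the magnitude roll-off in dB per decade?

-40 dB/decade

Each pole contributes −20 dB/decade at high frequency; each zero contributes +20 dB/decade.
Net: 1 zero(s) − 3 pole(s) → -40 dB/decade.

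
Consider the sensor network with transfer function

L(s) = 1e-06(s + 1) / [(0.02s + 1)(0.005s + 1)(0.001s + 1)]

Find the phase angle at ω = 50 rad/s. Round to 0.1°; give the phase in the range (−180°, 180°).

27.0°

At ω = 50 rad/s:
zero (1 + j50·1) = 1 + j50 → |·| ≈ 50.01, ∠ ≈ 88.85°
pole (1 + j50·0.02) = 1 + j1 → |·| ≈ 1.4142, ∠ ≈ 45.00°
pole (1 + j50·0.005) = 1 + j0.25 → |·| ≈ 1.0308, ∠ ≈ 14.04°
pole (1 + j50·0.001) = 1 + j0.05 → |·| ≈ 1.0012, ∠ ≈ 2.86°
∠L = (88.85°) − (45.00° + 14.04° + 2.86°) = 26.95°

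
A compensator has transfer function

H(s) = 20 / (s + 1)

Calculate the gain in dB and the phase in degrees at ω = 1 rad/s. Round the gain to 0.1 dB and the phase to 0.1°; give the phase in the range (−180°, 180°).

23.0 dB, -45.0°

At s = jω = j1:
pole (s+1): 1 + j1 → |·| = √(1²+1²) = √2 ≈ 1.4142, ∠ = arctan(1/1) ≈ 45.00°
|H| = 20 / 1.4142 ≈ 14.142
Gain = 20 log₁₀(14.142) ≈ 23.01 dB
∠H = 0.00° − 45.00° = -45.00°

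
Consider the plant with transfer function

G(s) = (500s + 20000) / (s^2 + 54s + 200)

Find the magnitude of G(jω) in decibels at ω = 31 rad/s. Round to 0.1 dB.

Substitute s = j31:
Numerator: 500(j31) + 20000 = 20000 + j15500
Denominator: (j31)^2 + 54(j31) + 200 = -761 + j1674
|N| = √(20000² + 15500²) ≈ 25303, ∠N ≈ 37.78°
|D| = √(761² + 1674²) ≈ 1838.9, ∠D ≈ 114.45°
|G| = 25303 / 1838.9 ≈ 13.76
Gain = 20 log₁₀(13.76) ≈ 22.77 dB

22.8 dB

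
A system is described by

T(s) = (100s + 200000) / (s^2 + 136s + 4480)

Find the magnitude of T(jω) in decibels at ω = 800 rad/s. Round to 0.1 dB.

Substitute s = j800:
Numerator: 100(j800) + 200000 = 200000 + j80000
Denominator: (j800)^2 + 136(j800) + 4480 = -635520 + j108800
|N| = √(200000² + 80000²) ≈ 2.1541e+05, ∠N ≈ 21.80°
|D| = √(635520² + 108800²) ≈ 6.4477e+05, ∠D ≈ 170.29°
|T| = 2.1541e+05 / 6.4477e+05 ≈ 0.33409
Gain = 20 log₁₀(0.33409) ≈ -9.52 dB

-9.5 dB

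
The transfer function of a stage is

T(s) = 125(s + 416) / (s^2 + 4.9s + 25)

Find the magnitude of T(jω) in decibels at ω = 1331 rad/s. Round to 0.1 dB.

At s = jω = j1331:
zero (s+416): 416 + j1331 → |·| = √(416²+1331²) = √1944617 ≈ 1394.5, ∠ = arctan(1331/416) ≈ 72.64°
quadratic: (j1331)² + 4.9·j1331 + 25 = -1771536 + j6521.9 → |·| ≈ 1.7715e+06, ∠ ≈ 179.79°
|T| = 125 · 1394.5 / 1.7715e+06 ≈ 0.098398
Gain = 20 log₁₀(0.098398) ≈ -20.14 dB

-20.1 dB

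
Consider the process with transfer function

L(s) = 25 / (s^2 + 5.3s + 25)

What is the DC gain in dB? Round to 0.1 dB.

L(0) = 25 / 25 = 1
20 log₁₀(1) ≈ 0.00 dB

0.0 dB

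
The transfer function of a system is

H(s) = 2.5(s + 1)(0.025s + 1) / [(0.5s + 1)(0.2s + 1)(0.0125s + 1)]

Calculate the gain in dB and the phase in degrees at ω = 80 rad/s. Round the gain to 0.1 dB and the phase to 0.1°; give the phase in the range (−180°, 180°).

-6.1 dB, -67.3°

At ω = 80 rad/s:
zero (1 + j80·1) = 1 + j80 → |·| ≈ 80.006, ∠ ≈ 89.28°
zero (1 + j80·0.025) = 1 + j2 → |·| ≈ 2.2361, ∠ ≈ 63.43°
pole (1 + j80·0.5) = 1 + j40 → |·| ≈ 40.012, ∠ ≈ 88.57°
pole (1 + j80·0.2) = 1 + j16 → |·| ≈ 16.031, ∠ ≈ 86.42°
pole (1 + j80·0.0125) = 1 + j1 → |·| ≈ 1.4142, ∠ ≈ 45.00°
|H| = 2.5 · 80.006 · 2.2361 / (40.012 · 16.031 · 1.4142) ≈ 0.49305
Gain = 20 log₁₀(0.49305) ≈ -6.14 dB
∠H = (89.28° + 63.43°) − (88.57° + 86.42° + 45.00°) = -67.28°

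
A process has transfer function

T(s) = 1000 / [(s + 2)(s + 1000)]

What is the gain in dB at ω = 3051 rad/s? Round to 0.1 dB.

-79.8 dB

At s = jω = j3051:
pole (s+2): 2 + j3051 → |·| = √(2²+3051²) = √9308605 ≈ 3051, ∠ = arctan(3051/2) ≈ 89.96°
pole (s+1000): 1000 + j3051 → |·| = √(1000²+3051²) = √10308601 ≈ 3210.7, ∠ = arctan(3051/1000) ≈ 71.85°
|T| = 1000 / 9.7958e+06 ≈ 0.00010208
Gain = 20 log₁₀(0.00010208) ≈ -79.82 dB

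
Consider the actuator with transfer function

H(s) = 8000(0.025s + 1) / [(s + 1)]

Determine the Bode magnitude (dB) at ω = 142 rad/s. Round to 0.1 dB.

46.4 dB

At ω = 142 rad/s:
zero (1 + j142·0.025) = 1 + j3.55 → |·| ≈ 3.6882, ∠ ≈ 74.27°
pole (1 + j142·1) = 1 + j142 → |·| ≈ 142, ∠ ≈ 89.60°
|H| = 8000 · 3.6882 / (142) ≈ 207.79
Gain = 20 log₁₀(207.79) ≈ 46.35 dB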